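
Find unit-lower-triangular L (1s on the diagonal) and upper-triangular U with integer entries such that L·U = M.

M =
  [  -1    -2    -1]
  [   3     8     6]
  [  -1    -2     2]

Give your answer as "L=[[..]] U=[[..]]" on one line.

  row1 -= -3·row0 → [0,2,3]
  row2 -= 1·row0 → [0,0,3]
  row2 -= 0·row1 → [0,0,3]

L=[[1,0,0],[-3,1,0],[1,0,1]] U=[[-1,-2,-1],[0,2,3],[0,0,3]]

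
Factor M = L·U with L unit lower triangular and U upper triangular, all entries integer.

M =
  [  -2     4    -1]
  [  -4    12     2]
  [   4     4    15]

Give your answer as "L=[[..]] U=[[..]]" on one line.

  R1 -= 2·R0 → [0,4,4]
  R2 -= -2·R0 → [0,12,13]
  R2 -= 3·R1 → [0,0,1]

L=[[1,0,0],[2,1,0],[-2,3,1]] U=[[-2,4,-1],[0,4,4],[0,0,1]]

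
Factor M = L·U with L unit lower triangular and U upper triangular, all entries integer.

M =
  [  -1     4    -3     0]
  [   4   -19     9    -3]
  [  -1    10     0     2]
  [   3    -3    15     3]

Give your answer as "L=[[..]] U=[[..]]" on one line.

  r1 -= -4·r0 → [0,-3,-3,-3]
  r2 -= 1·r0 → [0,6,3,2]
  r3 -= -3·r0 → [0,9,6,3]
  r2 -= -2·r1 → [0,0,-3,-4]
  r3 -= -3·r1 → [0,0,-3,-6]
  r3 -= 1·r2 → [0,0,0,-2]

L=[[1,0,0,0],[-4,1,0,0],[1,-2,1,0],[-3,-3,1,1]] U=[[-1,4,-3,0],[0,-3,-3,-3],[0,0,-3,-4],[0,0,0,-2]]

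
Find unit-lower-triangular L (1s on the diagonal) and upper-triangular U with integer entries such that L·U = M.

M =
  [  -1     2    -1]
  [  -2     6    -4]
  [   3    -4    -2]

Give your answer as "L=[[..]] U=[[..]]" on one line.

L=[[1,0,0],[2,1,0],[-3,1,1]] U=[[-1,2,-1],[0,2,-2],[0,0,-3]]

  R1 -= 2·R0 → [0,2,-2]
  R2 -= -3·R0 → [0,2,-5]
  R2 -= 1·R1 → [0,0,-3]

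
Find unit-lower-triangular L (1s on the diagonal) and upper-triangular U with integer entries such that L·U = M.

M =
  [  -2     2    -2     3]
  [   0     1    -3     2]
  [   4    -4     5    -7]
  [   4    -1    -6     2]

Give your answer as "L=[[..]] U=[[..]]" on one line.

L=[[1,0,0,0],[0,1,0,0],[-2,0,1,0],[-2,3,-1,1]] U=[[-2,2,-2,3],[0,1,-3,2],[0,0,1,-1],[0,0,0,1]]

  r1 -= 0·r0 → [0,1,-3,2]
  r2 -= -2·r0 → [0,0,1,-1]
  r3 -= -2·r0 → [0,3,-10,8]
  r2 -= 0·r1 → [0,0,1,-1]
  r3 -= 3·r1 → [0,0,-1,2]
  r3 -= -1·r2 → [0,0,0,1]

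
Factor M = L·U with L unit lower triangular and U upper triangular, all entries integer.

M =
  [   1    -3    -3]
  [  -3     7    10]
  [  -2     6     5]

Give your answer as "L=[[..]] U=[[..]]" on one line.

  r1 -= -3·r0 → [0,-2,1]
  r2 -= -2·r0 → [0,0,-1]
  r2 -= 0·r1 → [0,0,-1]

L=[[1,0,0],[-3,1,0],[-2,0,1]] U=[[1,-3,-3],[0,-2,1],[0,0,-1]]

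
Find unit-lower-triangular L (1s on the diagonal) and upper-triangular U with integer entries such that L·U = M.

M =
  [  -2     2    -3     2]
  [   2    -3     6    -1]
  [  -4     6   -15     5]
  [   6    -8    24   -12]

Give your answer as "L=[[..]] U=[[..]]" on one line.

L=[[1,0,0,0],[-1,1,0,0],[2,-2,1,0],[-3,2,-3,1]] U=[[-2,2,-3,2],[0,-1,3,1],[0,0,-3,3],[0,0,0,1]]

  r1 -= -1·r0 → [0,-1,3,1]
  r2 -= 2·r0 → [0,2,-9,1]
  r3 -= -3·r0 → [0,-2,15,-6]
  r2 -= -2·r1 → [0,0,-3,3]
  r3 -= 2·r1 → [0,0,9,-8]
  r3 -= -3·r2 → [0,0,0,1]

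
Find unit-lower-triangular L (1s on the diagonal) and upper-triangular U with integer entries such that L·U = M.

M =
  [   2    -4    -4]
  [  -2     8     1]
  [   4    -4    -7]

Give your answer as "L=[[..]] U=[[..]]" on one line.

L=[[1,0,0],[-1,1,0],[2,1,1]] U=[[2,-4,-4],[0,4,-3],[0,0,4]]

  row1 -= -1·row0 → [0,4,-3]
  row2 -= 2·row0 → [0,4,1]
  row2 -= 1·row1 → [0,0,4]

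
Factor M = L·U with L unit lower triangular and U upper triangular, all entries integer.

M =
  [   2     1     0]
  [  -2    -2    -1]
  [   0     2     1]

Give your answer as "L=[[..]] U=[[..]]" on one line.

  row1 -= -1·row0 → [0,-1,-1]
  row2 -= 0·row0 → [0,2,1]
  row2 -= -2·row1 → [0,0,-1]

L=[[1,0,0],[-1,1,0],[0,-2,1]] U=[[2,1,0],[0,-1,-1],[0,0,-1]]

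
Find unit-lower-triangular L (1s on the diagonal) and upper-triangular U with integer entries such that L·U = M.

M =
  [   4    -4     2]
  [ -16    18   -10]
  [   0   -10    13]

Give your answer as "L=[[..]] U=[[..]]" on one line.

  row1 -= -4·row0 → [0,2,-2]
  row2 -= 0·row0 → [0,-10,13]
  row2 -= -5·row1 → [0,0,3]

L=[[1,0,0],[-4,1,0],[0,-5,1]] U=[[4,-4,2],[0,2,-2],[0,0,3]]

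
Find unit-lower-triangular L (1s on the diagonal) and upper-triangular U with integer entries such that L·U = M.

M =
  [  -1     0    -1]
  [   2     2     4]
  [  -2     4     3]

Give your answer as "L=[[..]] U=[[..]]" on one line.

  R1 -= -2·R0 → [0,2,2]
  R2 -= 2·R0 → [0,4,5]
  R2 -= 2·R1 → [0,0,1]

L=[[1,0,0],[-2,1,0],[2,2,1]] U=[[-1,0,-1],[0,2,2],[0,0,1]]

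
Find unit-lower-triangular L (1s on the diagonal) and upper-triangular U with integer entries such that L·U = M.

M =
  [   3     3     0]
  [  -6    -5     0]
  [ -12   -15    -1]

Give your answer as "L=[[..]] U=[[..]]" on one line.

L=[[1,0,0],[-2,1,0],[-4,-3,1]] U=[[3,3,0],[0,1,0],[0,0,-1]]

  r1 -= -2·r0 → [0,1,0]
  r2 -= -4·r0 → [0,-3,-1]
  r2 -= -3·r1 → [0,0,-1]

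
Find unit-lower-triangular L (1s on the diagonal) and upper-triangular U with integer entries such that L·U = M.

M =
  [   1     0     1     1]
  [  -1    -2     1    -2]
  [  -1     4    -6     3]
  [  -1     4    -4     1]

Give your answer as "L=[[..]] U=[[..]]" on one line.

  row1 -= -1·row0 → [0,-2,2,-1]
  row2 -= -1·row0 → [0,4,-5,4]
  row3 -= -1·row0 → [0,4,-3,2]
  row2 -= -2·row1 → [0,0,-1,2]
  row3 -= -2·row1 → [0,0,1,0]
  row3 -= -1·row2 → [0,0,0,2]

L=[[1,0,0,0],[-1,1,0,0],[-1,-2,1,0],[-1,-2,-1,1]] U=[[1,0,1,1],[0,-2,2,-1],[0,0,-1,2],[0,0,0,2]]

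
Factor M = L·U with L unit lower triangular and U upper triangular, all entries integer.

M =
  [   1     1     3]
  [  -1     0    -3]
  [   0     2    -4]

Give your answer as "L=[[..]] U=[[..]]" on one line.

L=[[1,0,0],[-1,1,0],[0,2,1]] U=[[1,1,3],[0,1,0],[0,0,-4]]

  R1 -= -1·R0 → [0,1,0]
  R2 -= 0·R0 → [0,2,-4]
  R2 -= 2·R1 → [0,0,-4]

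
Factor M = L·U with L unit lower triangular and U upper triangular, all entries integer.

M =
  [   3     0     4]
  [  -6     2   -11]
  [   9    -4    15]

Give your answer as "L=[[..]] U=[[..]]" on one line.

  row1 -= -2·row0 → [0,2,-3]
  row2 -= 3·row0 → [0,-4,3]
  row2 -= -2·row1 → [0,0,-3]

L=[[1,0,0],[-2,1,0],[3,-2,1]] U=[[3,0,4],[0,2,-3],[0,0,-3]]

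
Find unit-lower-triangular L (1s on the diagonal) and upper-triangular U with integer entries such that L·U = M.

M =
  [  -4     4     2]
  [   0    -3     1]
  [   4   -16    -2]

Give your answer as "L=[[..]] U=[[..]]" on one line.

  R1 -= 0·R0 → [0,-3,1]
  R2 -= -1·R0 → [0,-12,0]
  R2 -= 4·R1 → [0,0,-4]

L=[[1,0,0],[0,1,0],[-1,4,1]] U=[[-4,4,2],[0,-3,1],[0,0,-4]]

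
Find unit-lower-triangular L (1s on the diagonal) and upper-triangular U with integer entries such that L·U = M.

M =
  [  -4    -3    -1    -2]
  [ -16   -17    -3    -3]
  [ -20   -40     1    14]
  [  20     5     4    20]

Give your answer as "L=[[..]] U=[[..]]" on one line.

L=[[1,0,0,0],[4,1,0,0],[5,5,1,0],[-5,2,-3,1]] U=[[-4,-3,-1,-2],[0,-5,1,5],[0,0,1,-1],[0,0,0,-3]]

  row1 -= 4·row0 → [0,-5,1,5]
  row2 -= 5·row0 → [0,-25,6,24]
  row3 -= -5·row0 → [0,-10,-1,10]
  row2 -= 5·row1 → [0,0,1,-1]
  row3 -= 2·row1 → [0,0,-3,0]
  row3 -= -3·row2 → [0,0,0,-3]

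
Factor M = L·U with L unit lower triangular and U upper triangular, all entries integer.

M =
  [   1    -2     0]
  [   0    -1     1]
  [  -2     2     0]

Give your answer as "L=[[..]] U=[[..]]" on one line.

  R1 -= 0·R0 → [0,-1,1]
  R2 -= -2·R0 → [0,-2,0]
  R2 -= 2·R1 → [0,0,-2]

L=[[1,0,0],[0,1,0],[-2,2,1]] U=[[1,-2,0],[0,-1,1],[0,0,-2]]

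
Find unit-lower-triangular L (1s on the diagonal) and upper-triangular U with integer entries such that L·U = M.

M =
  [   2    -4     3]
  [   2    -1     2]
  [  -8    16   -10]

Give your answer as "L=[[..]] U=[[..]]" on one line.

L=[[1,0,0],[1,1,0],[-4,0,1]] U=[[2,-4,3],[0,3,-1],[0,0,2]]

  r1 -= 1·r0 → [0,3,-1]
  r2 -= -4·r0 → [0,0,2]
  r2 -= 0·r1 → [0,0,2]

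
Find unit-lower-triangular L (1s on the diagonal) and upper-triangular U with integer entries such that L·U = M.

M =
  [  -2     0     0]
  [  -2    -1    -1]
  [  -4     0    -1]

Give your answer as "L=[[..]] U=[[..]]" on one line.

L=[[1,0,0],[1,1,0],[2,0,1]] U=[[-2,0,0],[0,-1,-1],[0,0,-1]]

  R1 -= 1·R0 → [0,-1,-1]
  R2 -= 2·R0 → [0,0,-1]
  R2 -= 0·R1 → [0,0,-1]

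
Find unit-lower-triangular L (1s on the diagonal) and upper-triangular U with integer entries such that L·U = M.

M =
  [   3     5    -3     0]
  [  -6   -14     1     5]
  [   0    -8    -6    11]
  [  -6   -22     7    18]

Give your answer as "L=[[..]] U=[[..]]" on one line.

L=[[1,0,0,0],[-2,1,0,0],[0,2,1,0],[-2,3,4,1]] U=[[3,5,-3,0],[0,-4,-5,5],[0,0,4,1],[0,0,0,-1]]

  R1 -= -2·R0 → [0,-4,-5,5]
  R2 -= 0·R0 → [0,-8,-6,11]
  R3 -= -2·R0 → [0,-12,1,18]
  R2 -= 2·R1 → [0,0,4,1]
  R3 -= 3·R1 → [0,0,16,3]
  R3 -= 4·R2 → [0,0,0,-1]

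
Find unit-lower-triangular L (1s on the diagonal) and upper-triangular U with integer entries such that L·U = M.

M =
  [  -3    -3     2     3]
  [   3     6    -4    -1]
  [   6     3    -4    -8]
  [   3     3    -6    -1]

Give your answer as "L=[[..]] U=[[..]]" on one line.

L=[[1,0,0,0],[-1,1,0,0],[-2,-1,1,0],[-1,0,2,1]] U=[[-3,-3,2,3],[0,3,-2,2],[0,0,-2,0],[0,0,0,2]]

  row1 -= -1·row0 → [0,3,-2,2]
  row2 -= -2·row0 → [0,-3,0,-2]
  row3 -= -1·row0 → [0,0,-4,2]
  row2 -= -1·row1 → [0,0,-2,0]
  row3 -= 0·row1 → [0,0,-4,2]
  row3 -= 2·row2 → [0,0,0,2]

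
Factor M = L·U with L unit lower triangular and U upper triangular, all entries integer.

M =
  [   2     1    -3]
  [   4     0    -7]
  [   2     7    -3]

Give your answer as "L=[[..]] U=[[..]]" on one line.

  r1 -= 2·r0 → [0,-2,-1]
  r2 -= 1·r0 → [0,6,0]
  r2 -= -3·r1 → [0,0,-3]

L=[[1,0,0],[2,1,0],[1,-3,1]] U=[[2,1,-3],[0,-2,-1],[0,0,-3]]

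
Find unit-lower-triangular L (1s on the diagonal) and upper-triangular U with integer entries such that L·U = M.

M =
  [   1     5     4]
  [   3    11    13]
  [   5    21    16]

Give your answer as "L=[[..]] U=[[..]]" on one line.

  R1 -= 3·R0 → [0,-4,1]
  R2 -= 5·R0 → [0,-4,-4]
  R2 -= 1·R1 → [0,0,-5]

L=[[1,0,0],[3,1,0],[5,1,1]] U=[[1,5,4],[0,-4,1],[0,0,-5]]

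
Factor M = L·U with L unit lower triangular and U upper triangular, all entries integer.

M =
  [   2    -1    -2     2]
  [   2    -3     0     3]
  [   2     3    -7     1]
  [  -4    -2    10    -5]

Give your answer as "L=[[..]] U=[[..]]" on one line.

L=[[1,0,0,0],[1,1,0,0],[1,-2,1,0],[-2,2,-2,1]] U=[[2,-1,-2,2],[0,-2,2,1],[0,0,-1,1],[0,0,0,-1]]

  row1 -= 1·row0 → [0,-2,2,1]
  row2 -= 1·row0 → [0,4,-5,-1]
  row3 -= -2·row0 → [0,-4,6,-1]
  row2 -= -2·row1 → [0,0,-1,1]
  row3 -= 2·row1 → [0,0,2,-3]
  row3 -= -2·row2 → [0,0,0,-1]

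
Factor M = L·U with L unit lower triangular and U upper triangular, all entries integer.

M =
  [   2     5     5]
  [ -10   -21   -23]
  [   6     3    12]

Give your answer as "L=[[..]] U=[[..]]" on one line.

  R1 -= -5·R0 → [0,4,2]
  R2 -= 3·R0 → [0,-12,-3]
  R2 -= -3·R1 → [0,0,3]

L=[[1,0,0],[-5,1,0],[3,-3,1]] U=[[2,5,5],[0,4,2],[0,0,3]]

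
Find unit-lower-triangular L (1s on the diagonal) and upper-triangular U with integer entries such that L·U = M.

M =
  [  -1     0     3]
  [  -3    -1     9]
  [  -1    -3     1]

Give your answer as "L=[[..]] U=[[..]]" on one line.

L=[[1,0,0],[3,1,0],[1,3,1]] U=[[-1,0,3],[0,-1,0],[0,0,-2]]

  r1 -= 3·r0 → [0,-1,0]
  r2 -= 1·r0 → [0,-3,-2]
  r2 -= 3·r1 → [0,0,-2]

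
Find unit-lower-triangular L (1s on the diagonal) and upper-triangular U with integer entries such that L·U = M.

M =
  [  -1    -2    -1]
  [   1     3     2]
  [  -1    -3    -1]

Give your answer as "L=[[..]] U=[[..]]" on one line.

  R1 -= -1·R0 → [0,1,1]
  R2 -= 1·R0 → [0,-1,0]
  R2 -= -1·R1 → [0,0,1]

L=[[1,0,0],[-1,1,0],[1,-1,1]] U=[[-1,-2,-1],[0,1,1],[0,0,1]]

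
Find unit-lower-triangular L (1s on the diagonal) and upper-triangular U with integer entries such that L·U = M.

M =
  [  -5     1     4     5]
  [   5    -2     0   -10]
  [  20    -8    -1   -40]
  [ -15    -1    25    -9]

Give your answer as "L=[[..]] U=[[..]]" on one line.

  r1 -= -1·r0 → [0,-1,4,-5]
  r2 -= -4·r0 → [0,-4,15,-20]
  r3 -= 3·r0 → [0,-4,13,-24]
  r2 -= 4·r1 → [0,0,-1,0]
  r3 -= 4·r1 → [0,0,-3,-4]
  r3 -= 3·r2 → [0,0,0,-4]

L=[[1,0,0,0],[-1,1,0,0],[-4,4,1,0],[3,4,3,1]] U=[[-5,1,4,5],[0,-1,4,-5],[0,0,-1,0],[0,0,0,-4]]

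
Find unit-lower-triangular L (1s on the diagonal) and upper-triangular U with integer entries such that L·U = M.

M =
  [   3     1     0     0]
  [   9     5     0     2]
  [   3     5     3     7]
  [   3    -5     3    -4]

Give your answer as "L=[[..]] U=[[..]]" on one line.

L=[[1,0,0,0],[3,1,0,0],[1,2,1,0],[1,-3,1,1]] U=[[3,1,0,0],[0,2,0,2],[0,0,3,3],[0,0,0,-1]]

  R1 -= 3·R0 → [0,2,0,2]
  R2 -= 1·R0 → [0,4,3,7]
  R3 -= 1·R0 → [0,-6,3,-4]
  R2 -= 2·R1 → [0,0,3,3]
  R3 -= -3·R1 → [0,0,3,2]
  R3 -= 1·R2 → [0,0,0,-1]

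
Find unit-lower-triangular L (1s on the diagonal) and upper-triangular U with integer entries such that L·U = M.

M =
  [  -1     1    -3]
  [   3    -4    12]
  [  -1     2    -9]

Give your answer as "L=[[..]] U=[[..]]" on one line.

  r1 -= -3·r0 → [0,-1,3]
  r2 -= 1·r0 → [0,1,-6]
  r2 -= -1·r1 → [0,0,-3]

L=[[1,0,0],[-3,1,0],[1,-1,1]] U=[[-1,1,-3],[0,-1,3],[0,0,-3]]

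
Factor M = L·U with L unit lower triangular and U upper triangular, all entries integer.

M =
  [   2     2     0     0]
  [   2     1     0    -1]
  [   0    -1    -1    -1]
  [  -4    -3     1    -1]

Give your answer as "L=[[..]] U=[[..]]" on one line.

L=[[1,0,0,0],[1,1,0,0],[0,1,1,0],[-2,-1,-1,1]] U=[[2,2,0,0],[0,-1,0,-1],[0,0,-1,0],[0,0,0,-2]]

  R1 -= 1·R0 → [0,-1,0,-1]
  R2 -= 0·R0 → [0,-1,-1,-1]
  R3 -= -2·R0 → [0,1,1,-1]
  R2 -= 1·R1 → [0,0,-1,0]
  R3 -= -1·R1 → [0,0,1,-2]
  R3 -= -1·R2 → [0,0,0,-2]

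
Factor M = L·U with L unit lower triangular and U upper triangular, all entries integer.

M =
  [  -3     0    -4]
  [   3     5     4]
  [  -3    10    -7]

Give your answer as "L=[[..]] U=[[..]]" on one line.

  r1 -= -1·r0 → [0,5,0]
  r2 -= 1·r0 → [0,10,-3]
  r2 -= 2·r1 → [0,0,-3]

L=[[1,0,0],[-1,1,0],[1,2,1]] U=[[-3,0,-4],[0,5,0],[0,0,-3]]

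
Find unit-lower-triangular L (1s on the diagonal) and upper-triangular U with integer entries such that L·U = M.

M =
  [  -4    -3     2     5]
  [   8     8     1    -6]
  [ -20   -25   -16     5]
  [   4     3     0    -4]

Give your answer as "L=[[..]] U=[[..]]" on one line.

  R1 -= -2·R0 → [0,2,5,4]
  R2 -= 5·R0 → [0,-10,-26,-20]
  R3 -= -1·R0 → [0,0,2,1]
  R2 -= -5·R1 → [0,0,-1,0]
  R3 -= 0·R1 → [0,0,2,1]
  R3 -= -2·R2 → [0,0,0,1]

L=[[1,0,0,0],[-2,1,0,0],[5,-5,1,0],[-1,0,-2,1]] U=[[-4,-3,2,5],[0,2,5,4],[0,0,-1,0],[0,0,0,1]]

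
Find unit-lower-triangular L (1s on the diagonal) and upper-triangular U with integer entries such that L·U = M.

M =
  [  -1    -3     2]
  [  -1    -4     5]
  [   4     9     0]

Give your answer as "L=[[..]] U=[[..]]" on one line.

L=[[1,0,0],[1,1,0],[-4,3,1]] U=[[-1,-3,2],[0,-1,3],[0,0,-1]]

  R1 -= 1·R0 → [0,-1,3]
  R2 -= -4·R0 → [0,-3,8]
  R2 -= 3·R1 → [0,0,-1]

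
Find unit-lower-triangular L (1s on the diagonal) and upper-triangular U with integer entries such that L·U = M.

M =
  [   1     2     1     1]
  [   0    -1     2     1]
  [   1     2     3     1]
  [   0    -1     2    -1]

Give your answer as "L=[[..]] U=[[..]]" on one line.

  r1 -= 0·r0 → [0,-1,2,1]
  r2 -= 1·r0 → [0,0,2,0]
  r3 -= 0·r0 → [0,-1,2,-1]
  r2 -= 0·r1 → [0,0,2,0]
  r3 -= 1·r1 → [0,0,0,-2]
  r3 -= 0·r2 → [0,0,0,-2]

L=[[1,0,0,0],[0,1,0,0],[1,0,1,0],[0,1,0,1]] U=[[1,2,1,1],[0,-1,2,1],[0,0,2,0],[0,0,0,-2]]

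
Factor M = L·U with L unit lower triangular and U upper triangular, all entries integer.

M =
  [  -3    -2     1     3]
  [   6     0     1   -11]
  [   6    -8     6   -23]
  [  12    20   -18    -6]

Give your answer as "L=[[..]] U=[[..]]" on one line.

  row1 -= -2·row0 → [0,-4,3,-5]
  row2 -= -2·row0 → [0,-12,8,-17]
  row3 -= -4·row0 → [0,12,-14,6]
  row2 -= 3·row1 → [0,0,-1,-2]
  row3 -= -3·row1 → [0,0,-5,-9]
  row3 -= 5·row2 → [0,0,0,1]

L=[[1,0,0,0],[-2,1,0,0],[-2,3,1,0],[-4,-3,5,1]] U=[[-3,-2,1,3],[0,-4,3,-5],[0,0,-1,-2],[0,0,0,1]]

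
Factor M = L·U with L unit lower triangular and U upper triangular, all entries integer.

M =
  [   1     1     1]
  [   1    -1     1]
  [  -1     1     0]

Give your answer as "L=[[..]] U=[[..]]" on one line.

L=[[1,0,0],[1,1,0],[-1,-1,1]] U=[[1,1,1],[0,-2,0],[0,0,1]]

  row1 -= 1·row0 → [0,-2,0]
  row2 -= -1·row0 → [0,2,1]
  row2 -= -1·row1 → [0,0,1]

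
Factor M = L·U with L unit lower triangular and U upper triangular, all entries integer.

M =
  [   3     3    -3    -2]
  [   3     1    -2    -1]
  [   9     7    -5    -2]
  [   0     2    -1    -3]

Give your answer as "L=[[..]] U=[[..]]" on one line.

L=[[1,0,0,0],[1,1,0,0],[3,1,1,0],[0,-1,0,1]] U=[[3,3,-3,-2],[0,-2,1,1],[0,0,3,3],[0,0,0,-2]]

  R1 -= 1·R0 → [0,-2,1,1]
  R2 -= 3·R0 → [0,-2,4,4]
  R3 -= 0·R0 → [0,2,-1,-3]
  R2 -= 1·R1 → [0,0,3,3]
  R3 -= -1·R1 → [0,0,0,-2]
  R3 -= 0·R2 → [0,0,0,-2]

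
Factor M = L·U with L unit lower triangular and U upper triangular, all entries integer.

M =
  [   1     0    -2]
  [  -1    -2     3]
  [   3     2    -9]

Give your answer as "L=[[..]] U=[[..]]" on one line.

  R1 -= -1·R0 → [0,-2,1]
  R2 -= 3·R0 → [0,2,-3]
  R2 -= -1·R1 → [0,0,-2]

L=[[1,0,0],[-1,1,0],[3,-1,1]] U=[[1,0,-2],[0,-2,1],[0,0,-2]]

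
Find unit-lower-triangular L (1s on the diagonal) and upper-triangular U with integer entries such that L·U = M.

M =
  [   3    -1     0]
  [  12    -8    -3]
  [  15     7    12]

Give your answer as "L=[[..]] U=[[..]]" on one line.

L=[[1,0,0],[4,1,0],[5,-3,1]] U=[[3,-1,0],[0,-4,-3],[0,0,3]]

  R1 -= 4·R0 → [0,-4,-3]
  R2 -= 5·R0 → [0,12,12]
  R2 -= -3·R1 → [0,0,3]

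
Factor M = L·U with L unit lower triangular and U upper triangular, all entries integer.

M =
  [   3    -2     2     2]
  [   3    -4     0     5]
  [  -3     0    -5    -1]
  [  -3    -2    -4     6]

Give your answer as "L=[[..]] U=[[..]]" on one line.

  r1 -= 1·r0 → [0,-2,-2,3]
  r2 -= -1·r0 → [0,-2,-3,1]
  r3 -= -1·r0 → [0,-4,-2,8]
  r2 -= 1·r1 → [0,0,-1,-2]
  r3 -= 2·r1 → [0,0,2,2]
  r3 -= -2·r2 → [0,0,0,-2]

L=[[1,0,0,0],[1,1,0,0],[-1,1,1,0],[-1,2,-2,1]] U=[[3,-2,2,2],[0,-2,-2,3],[0,0,-1,-2],[0,0,0,-2]]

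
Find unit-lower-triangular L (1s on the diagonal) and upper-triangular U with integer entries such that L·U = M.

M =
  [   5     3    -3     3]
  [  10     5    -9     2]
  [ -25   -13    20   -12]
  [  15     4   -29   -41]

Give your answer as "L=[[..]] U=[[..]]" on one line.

  R1 -= 2·R0 → [0,-1,-3,-4]
  R2 -= -5·R0 → [0,2,5,3]
  R3 -= 3·R0 → [0,-5,-20,-50]
  R2 -= -2·R1 → [0,0,-1,-5]
  R3 -= 5·R1 → [0,0,-5,-30]
  R3 -= 5·R2 → [0,0,0,-5]

L=[[1,0,0,0],[2,1,0,0],[-5,-2,1,0],[3,5,5,1]] U=[[5,3,-3,3],[0,-1,-3,-4],[0,0,-1,-5],[0,0,0,-5]]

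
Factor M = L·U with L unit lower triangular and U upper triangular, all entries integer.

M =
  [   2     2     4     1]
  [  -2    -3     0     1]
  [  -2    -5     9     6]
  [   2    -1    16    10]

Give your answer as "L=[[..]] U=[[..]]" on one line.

L=[[1,0,0,0],[-1,1,0,0],[-1,3,1,0],[1,3,0,1]] U=[[2,2,4,1],[0,-1,4,2],[0,0,1,1],[0,0,0,3]]

  r1 -= -1·r0 → [0,-1,4,2]
  r2 -= -1·r0 → [0,-3,13,7]
  r3 -= 1·r0 → [0,-3,12,9]
  r2 -= 3·r1 → [0,0,1,1]
  r3 -= 3·r1 → [0,0,0,3]
  r3 -= 0·r2 → [0,0,0,3]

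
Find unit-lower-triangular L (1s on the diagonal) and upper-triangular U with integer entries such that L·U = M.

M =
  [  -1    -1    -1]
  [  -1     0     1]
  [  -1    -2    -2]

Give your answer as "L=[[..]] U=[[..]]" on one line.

  row1 -= 1·row0 → [0,1,2]
  row2 -= 1·row0 → [0,-1,-1]
  row2 -= -1·row1 → [0,0,1]

L=[[1,0,0],[1,1,0],[1,-1,1]] U=[[-1,-1,-1],[0,1,2],[0,0,1]]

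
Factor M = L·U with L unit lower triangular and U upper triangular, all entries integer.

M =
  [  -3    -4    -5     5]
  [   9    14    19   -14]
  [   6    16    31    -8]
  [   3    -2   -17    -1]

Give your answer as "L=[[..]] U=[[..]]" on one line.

  row1 -= -3·row0 → [0,2,4,1]
  row2 -= -2·row0 → [0,8,21,2]
  row3 -= -1·row0 → [0,-6,-22,4]
  row2 -= 4·row1 → [0,0,5,-2]
  row3 -= -3·row1 → [0,0,-10,7]
  row3 -= -2·row2 → [0,0,0,3]

L=[[1,0,0,0],[-3,1,0,0],[-2,4,1,0],[-1,-3,-2,1]] U=[[-3,-4,-5,5],[0,2,4,1],[0,0,5,-2],[0,0,0,3]]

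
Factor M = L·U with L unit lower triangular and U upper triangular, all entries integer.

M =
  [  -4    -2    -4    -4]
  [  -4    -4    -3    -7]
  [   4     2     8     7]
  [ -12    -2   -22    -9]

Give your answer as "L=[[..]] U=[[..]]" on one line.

L=[[1,0,0,0],[1,1,0,0],[-1,0,1,0],[3,-2,-2,1]] U=[[-4,-2,-4,-4],[0,-2,1,-3],[0,0,4,3],[0,0,0,3]]

  R1 -= 1·R0 → [0,-2,1,-3]
  R2 -= -1·R0 → [0,0,4,3]
  R3 -= 3·R0 → [0,4,-10,3]
  R2 -= 0·R1 → [0,0,4,3]
  R3 -= -2·R1 → [0,0,-8,-3]
  R3 -= -2·R2 → [0,0,0,3]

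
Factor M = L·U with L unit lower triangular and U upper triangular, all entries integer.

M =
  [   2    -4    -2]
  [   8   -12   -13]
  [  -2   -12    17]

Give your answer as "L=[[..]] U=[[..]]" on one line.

  r1 -= 4·r0 → [0,4,-5]
  r2 -= -1·r0 → [0,-16,15]
  r2 -= -4·r1 → [0,0,-5]

L=[[1,0,0],[4,1,0],[-1,-4,1]] U=[[2,-4,-2],[0,4,-5],[0,0,-5]]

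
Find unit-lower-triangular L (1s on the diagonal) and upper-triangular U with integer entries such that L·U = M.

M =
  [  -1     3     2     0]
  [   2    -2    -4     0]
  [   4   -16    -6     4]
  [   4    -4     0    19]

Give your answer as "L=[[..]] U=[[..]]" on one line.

  row1 -= -2·row0 → [0,4,0,0]
  row2 -= -4·row0 → [0,-4,2,4]
  row3 -= -4·row0 → [0,8,8,19]
  row2 -= -1·row1 → [0,0,2,4]
  row3 -= 2·row1 → [0,0,8,19]
  row3 -= 4·row2 → [0,0,0,3]

L=[[1,0,0,0],[-2,1,0,0],[-4,-1,1,0],[-4,2,4,1]] U=[[-1,3,2,0],[0,4,0,0],[0,0,2,4],[0,0,0,3]]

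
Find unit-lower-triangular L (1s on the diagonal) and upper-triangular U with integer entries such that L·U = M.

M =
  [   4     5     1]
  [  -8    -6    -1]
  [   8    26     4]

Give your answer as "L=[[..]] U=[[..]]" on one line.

L=[[1,0,0],[-2,1,0],[2,4,1]] U=[[4,5,1],[0,4,1],[0,0,-2]]

  R1 -= -2·R0 → [0,4,1]
  R2 -= 2·R0 → [0,16,2]
  R2 -= 4·R1 → [0,0,-2]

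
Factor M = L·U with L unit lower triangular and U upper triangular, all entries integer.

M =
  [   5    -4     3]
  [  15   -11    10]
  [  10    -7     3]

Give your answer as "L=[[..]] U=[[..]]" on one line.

  row1 -= 3·row0 → [0,1,1]
  row2 -= 2·row0 → [0,1,-3]
  row2 -= 1·row1 → [0,0,-4]

L=[[1,0,0],[3,1,0],[2,1,1]] U=[[5,-4,3],[0,1,1],[0,0,-4]]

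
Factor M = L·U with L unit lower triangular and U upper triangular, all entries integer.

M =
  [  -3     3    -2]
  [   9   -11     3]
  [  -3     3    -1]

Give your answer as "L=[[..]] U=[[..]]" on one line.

L=[[1,0,0],[-3,1,0],[1,0,1]] U=[[-3,3,-2],[0,-2,-3],[0,0,1]]

  r1 -= -3·r0 → [0,-2,-3]
  r2 -= 1·r0 → [0,0,1]
  r2 -= 0·r1 → [0,0,1]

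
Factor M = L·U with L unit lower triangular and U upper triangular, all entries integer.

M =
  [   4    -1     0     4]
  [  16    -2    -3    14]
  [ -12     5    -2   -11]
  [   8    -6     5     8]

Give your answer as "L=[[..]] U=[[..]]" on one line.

  row1 -= 4·row0 → [0,2,-3,-2]
  row2 -= -3·row0 → [0,2,-2,1]
  row3 -= 2·row0 → [0,-4,5,0]
  row2 -= 1·row1 → [0,0,1,3]
  row3 -= -2·row1 → [0,0,-1,-4]
  row3 -= -1·row2 → [0,0,0,-1]

L=[[1,0,0,0],[4,1,0,0],[-3,1,1,0],[2,-2,-1,1]] U=[[4,-1,0,4],[0,2,-3,-2],[0,0,1,3],[0,0,0,-1]]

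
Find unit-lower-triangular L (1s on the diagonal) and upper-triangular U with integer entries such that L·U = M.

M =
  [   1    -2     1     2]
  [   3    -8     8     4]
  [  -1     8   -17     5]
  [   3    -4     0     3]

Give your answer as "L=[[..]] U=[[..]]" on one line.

L=[[1,0,0,0],[3,1,0,0],[-1,-3,1,0],[3,-1,-2,1]] U=[[1,-2,1,2],[0,-2,5,-2],[0,0,-1,1],[0,0,0,-3]]

  r1 -= 3·r0 → [0,-2,5,-2]
  r2 -= -1·r0 → [0,6,-16,7]
  r3 -= 3·r0 → [0,2,-3,-3]
  r2 -= -3·r1 → [0,0,-1,1]
  r3 -= -1·r1 → [0,0,2,-5]
  r3 -= -2·r2 → [0,0,0,-3]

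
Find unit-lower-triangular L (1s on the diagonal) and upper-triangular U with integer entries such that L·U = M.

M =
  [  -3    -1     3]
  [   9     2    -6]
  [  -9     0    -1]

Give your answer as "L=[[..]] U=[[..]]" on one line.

  row1 -= -3·row0 → [0,-1,3]
  row2 -= 3·row0 → [0,3,-10]
  row2 -= -3·row1 → [0,0,-1]

L=[[1,0,0],[-3,1,0],[3,-3,1]] U=[[-3,-1,3],[0,-1,3],[0,0,-1]]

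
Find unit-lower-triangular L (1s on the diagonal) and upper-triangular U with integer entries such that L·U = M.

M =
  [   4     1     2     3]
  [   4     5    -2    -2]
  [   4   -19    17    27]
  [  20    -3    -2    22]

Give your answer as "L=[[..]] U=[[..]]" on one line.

  row1 -= 1·row0 → [0,4,-4,-5]
  row2 -= 1·row0 → [0,-20,15,24]
  row3 -= 5·row0 → [0,-8,-12,7]
  row2 -= -5·row1 → [0,0,-5,-1]
  row3 -= -2·row1 → [0,0,-20,-3]
  row3 -= 4·row2 → [0,0,0,1]

L=[[1,0,0,0],[1,1,0,0],[1,-5,1,0],[5,-2,4,1]] U=[[4,1,2,3],[0,4,-4,-5],[0,0,-5,-1],[0,0,0,1]]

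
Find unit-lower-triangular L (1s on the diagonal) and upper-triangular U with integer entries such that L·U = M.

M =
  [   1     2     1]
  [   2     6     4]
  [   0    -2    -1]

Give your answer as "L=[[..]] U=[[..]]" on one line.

  r1 -= 2·r0 → [0,2,2]
  r2 -= 0·r0 → [0,-2,-1]
  r2 -= -1·r1 → [0,0,1]

L=[[1,0,0],[2,1,0],[0,-1,1]] U=[[1,2,1],[0,2,2],[0,0,1]]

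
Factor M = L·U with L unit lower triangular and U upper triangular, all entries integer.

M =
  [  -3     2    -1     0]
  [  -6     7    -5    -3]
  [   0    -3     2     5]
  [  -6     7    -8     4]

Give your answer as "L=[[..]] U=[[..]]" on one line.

  R1 -= 2·R0 → [0,3,-3,-3]
  R2 -= 0·R0 → [0,-3,2,5]
  R3 -= 2·R0 → [0,3,-6,4]
  R2 -= -1·R1 → [0,0,-1,2]
  R3 -= 1·R1 → [0,0,-3,7]
  R3 -= 3·R2 → [0,0,0,1]

L=[[1,0,0,0],[2,1,0,0],[0,-1,1,0],[2,1,3,1]] U=[[-3,2,-1,0],[0,3,-3,-3],[0,0,-1,2],[0,0,0,1]]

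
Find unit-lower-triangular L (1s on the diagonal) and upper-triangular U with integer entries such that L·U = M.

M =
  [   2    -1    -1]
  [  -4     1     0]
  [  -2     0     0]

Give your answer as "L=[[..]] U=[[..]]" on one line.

L=[[1,0,0],[-2,1,0],[-1,1,1]] U=[[2,-1,-1],[0,-1,-2],[0,0,1]]

  row1 -= -2·row0 → [0,-1,-2]
  row2 -= -1·row0 → [0,-1,-1]
  row2 -= 1·row1 → [0,0,1]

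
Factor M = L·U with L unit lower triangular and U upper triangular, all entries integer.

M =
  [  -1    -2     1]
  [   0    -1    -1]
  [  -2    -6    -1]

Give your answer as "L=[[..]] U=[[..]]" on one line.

  row1 -= 0·row0 → [0,-1,-1]
  row2 -= 2·row0 → [0,-2,-3]
  row2 -= 2·row1 → [0,0,-1]

L=[[1,0,0],[0,1,0],[2,2,1]] U=[[-1,-2,1],[0,-1,-1],[0,0,-1]]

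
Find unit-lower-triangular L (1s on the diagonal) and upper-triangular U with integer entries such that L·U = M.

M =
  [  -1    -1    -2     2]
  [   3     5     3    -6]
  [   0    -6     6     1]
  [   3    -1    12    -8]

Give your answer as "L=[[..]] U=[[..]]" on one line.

  row1 -= -3·row0 → [0,2,-3,0]
  row2 -= 0·row0 → [0,-6,6,1]
  row3 -= -3·row0 → [0,-4,6,-2]
  row2 -= -3·row1 → [0,0,-3,1]
  row3 -= -2·row1 → [0,0,0,-2]
  row3 -= 0·row2 → [0,0,0,-2]

L=[[1,0,0,0],[-3,1,0,0],[0,-3,1,0],[-3,-2,0,1]] U=[[-1,-1,-2,2],[0,2,-3,0],[0,0,-3,1],[0,0,0,-2]]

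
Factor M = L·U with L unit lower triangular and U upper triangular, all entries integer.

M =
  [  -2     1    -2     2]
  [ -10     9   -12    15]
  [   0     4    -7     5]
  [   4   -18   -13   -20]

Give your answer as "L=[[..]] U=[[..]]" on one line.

L=[[1,0,0,0],[5,1,0,0],[0,1,1,0],[-2,-4,5,1]] U=[[-2,1,-2,2],[0,4,-2,5],[0,0,-5,0],[0,0,0,4]]

  row1 -= 5·row0 → [0,4,-2,5]
  row2 -= 0·row0 → [0,4,-7,5]
  row3 -= -2·row0 → [0,-16,-17,-16]
  row2 -= 1·row1 → [0,0,-5,0]
  row3 -= -4·row1 → [0,0,-25,4]
  row3 -= 5·row2 → [0,0,0,4]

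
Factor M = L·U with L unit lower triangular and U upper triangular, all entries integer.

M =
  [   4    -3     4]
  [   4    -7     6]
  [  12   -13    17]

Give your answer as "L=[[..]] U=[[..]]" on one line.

L=[[1,0,0],[1,1,0],[3,1,1]] U=[[4,-3,4],[0,-4,2],[0,0,3]]

  row1 -= 1·row0 → [0,-4,2]
  row2 -= 3·row0 → [0,-4,5]
  row2 -= 1·row1 → [0,0,3]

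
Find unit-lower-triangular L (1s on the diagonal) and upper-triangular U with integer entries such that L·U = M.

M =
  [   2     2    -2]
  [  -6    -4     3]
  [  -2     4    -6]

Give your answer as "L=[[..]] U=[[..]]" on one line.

  R1 -= -3·R0 → [0,2,-3]
  R2 -= -1·R0 → [0,6,-8]
  R2 -= 3·R1 → [0,0,1]

L=[[1,0,0],[-3,1,0],[-1,3,1]] U=[[2,2,-2],[0,2,-3],[0,0,1]]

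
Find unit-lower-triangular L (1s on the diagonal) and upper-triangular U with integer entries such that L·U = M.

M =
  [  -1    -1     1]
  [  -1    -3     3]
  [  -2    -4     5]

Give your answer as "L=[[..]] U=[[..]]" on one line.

L=[[1,0,0],[1,1,0],[2,1,1]] U=[[-1,-1,1],[0,-2,2],[0,0,1]]

  r1 -= 1·r0 → [0,-2,2]
  r2 -= 2·r0 → [0,-2,3]
  r2 -= 1·r1 → [0,0,1]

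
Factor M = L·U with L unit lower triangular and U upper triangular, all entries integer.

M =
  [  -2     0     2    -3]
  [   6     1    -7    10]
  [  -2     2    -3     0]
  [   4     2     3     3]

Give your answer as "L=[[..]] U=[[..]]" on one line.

  R1 -= -3·R0 → [0,1,-1,1]
  R2 -= 1·R0 → [0,2,-5,3]
  R3 -= -2·R0 → [0,2,7,-3]
  R2 -= 2·R1 → [0,0,-3,1]
  R3 -= 2·R1 → [0,0,9,-5]
  R3 -= -3·R2 → [0,0,0,-2]

L=[[1,0,0,0],[-3,1,0,0],[1,2,1,0],[-2,2,-3,1]] U=[[-2,0,2,-3],[0,1,-1,1],[0,0,-3,1],[0,0,0,-2]]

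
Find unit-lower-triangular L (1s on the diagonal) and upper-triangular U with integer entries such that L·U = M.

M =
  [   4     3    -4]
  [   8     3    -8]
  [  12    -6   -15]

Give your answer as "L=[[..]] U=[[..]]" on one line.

L=[[1,0,0],[2,1,0],[3,5,1]] U=[[4,3,-4],[0,-3,0],[0,0,-3]]

  row1 -= 2·row0 → [0,-3,0]
  row2 -= 3·row0 → [0,-15,-3]
  row2 -= 5·row1 → [0,0,-3]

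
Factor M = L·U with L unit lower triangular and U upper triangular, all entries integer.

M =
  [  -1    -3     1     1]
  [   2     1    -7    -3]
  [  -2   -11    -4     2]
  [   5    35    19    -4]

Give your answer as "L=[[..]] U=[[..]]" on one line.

  r1 -= -2·r0 → [0,-5,-5,-1]
  r2 -= 2·r0 → [0,-5,-6,0]
  r3 -= -5·r0 → [0,20,24,1]
  r2 -= 1·r1 → [0,0,-1,1]
  r3 -= -4·r1 → [0,0,4,-3]
  r3 -= -4·r2 → [0,0,0,1]

L=[[1,0,0,0],[-2,1,0,0],[2,1,1,0],[-5,-4,-4,1]] U=[[-1,-3,1,1],[0,-5,-5,-1],[0,0,-1,1],[0,0,0,1]]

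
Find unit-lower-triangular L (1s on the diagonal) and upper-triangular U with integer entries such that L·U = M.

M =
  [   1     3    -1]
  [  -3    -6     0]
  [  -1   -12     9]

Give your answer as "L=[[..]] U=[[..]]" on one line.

L=[[1,0,0],[-3,1,0],[-1,-3,1]] U=[[1,3,-1],[0,3,-3],[0,0,-1]]

  r1 -= -3·r0 → [0,3,-3]
  r2 -= -1·r0 → [0,-9,8]
  r2 -= -3·r1 → [0,0,-1]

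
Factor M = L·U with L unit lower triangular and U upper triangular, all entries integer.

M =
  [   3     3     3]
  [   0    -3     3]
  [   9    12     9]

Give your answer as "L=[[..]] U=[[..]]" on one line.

  r1 -= 0·r0 → [0,-3,3]
  r2 -= 3·r0 → [0,3,0]
  r2 -= -1·r1 → [0,0,3]

L=[[1,0,0],[0,1,0],[3,-1,1]] U=[[3,3,3],[0,-3,3],[0,0,3]]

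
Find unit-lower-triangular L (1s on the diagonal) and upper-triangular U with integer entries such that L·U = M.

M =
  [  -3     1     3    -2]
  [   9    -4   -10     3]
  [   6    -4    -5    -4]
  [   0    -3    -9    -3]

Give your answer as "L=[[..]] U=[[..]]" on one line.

  r1 -= -3·r0 → [0,-1,-1,-3]
  r2 -= -2·r0 → [0,-2,1,-8]
  r3 -= 0·r0 → [0,-3,-9,-3]
  r2 -= 2·r1 → [0,0,3,-2]
  r3 -= 3·r1 → [0,0,-6,6]
  r3 -= -2·r2 → [0,0,0,2]

L=[[1,0,0,0],[-3,1,0,0],[-2,2,1,0],[0,3,-2,1]] U=[[-3,1,3,-2],[0,-1,-1,-3],[0,0,3,-2],[0,0,0,2]]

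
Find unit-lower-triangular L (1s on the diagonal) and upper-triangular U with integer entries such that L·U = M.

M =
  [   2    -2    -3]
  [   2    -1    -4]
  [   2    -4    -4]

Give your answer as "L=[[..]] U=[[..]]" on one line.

L=[[1,0,0],[1,1,0],[1,-2,1]] U=[[2,-2,-3],[0,1,-1],[0,0,-3]]

  R1 -= 1·R0 → [0,1,-1]
  R2 -= 1·R0 → [0,-2,-1]
  R2 -= -2·R1 → [0,0,-3]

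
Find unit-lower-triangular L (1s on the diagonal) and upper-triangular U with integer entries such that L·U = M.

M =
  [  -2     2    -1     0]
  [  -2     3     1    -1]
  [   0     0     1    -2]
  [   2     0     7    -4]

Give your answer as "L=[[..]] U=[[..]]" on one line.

L=[[1,0,0,0],[1,1,0,0],[0,0,1,0],[-1,2,2,1]] U=[[-2,2,-1,0],[0,1,2,-1],[0,0,1,-2],[0,0,0,2]]

  row1 -= 1·row0 → [0,1,2,-1]
  row2 -= 0·row0 → [0,0,1,-2]
  row3 -= -1·row0 → [0,2,6,-4]
  row2 -= 0·row1 → [0,0,1,-2]
  row3 -= 2·row1 → [0,0,2,-2]
  row3 -= 2·row2 → [0,0,0,2]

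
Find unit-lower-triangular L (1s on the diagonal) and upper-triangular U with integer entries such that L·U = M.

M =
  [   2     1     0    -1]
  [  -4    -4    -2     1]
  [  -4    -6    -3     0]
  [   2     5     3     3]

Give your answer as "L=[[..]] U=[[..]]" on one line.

  r1 -= -2·r0 → [0,-2,-2,-1]
  r2 -= -2·r0 → [0,-4,-3,-2]
  r3 -= 1·r0 → [0,4,3,4]
  r2 -= 2·r1 → [0,0,1,0]
  r3 -= -2·r1 → [0,0,-1,2]
  r3 -= -1·r2 → [0,0,0,2]

L=[[1,0,0,0],[-2,1,0,0],[-2,2,1,0],[1,-2,-1,1]] U=[[2,1,0,-1],[0,-2,-2,-1],[0,0,1,0],[0,0,0,2]]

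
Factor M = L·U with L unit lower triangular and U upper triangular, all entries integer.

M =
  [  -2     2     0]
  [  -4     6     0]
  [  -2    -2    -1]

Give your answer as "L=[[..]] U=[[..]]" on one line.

L=[[1,0,0],[2,1,0],[1,-2,1]] U=[[-2,2,0],[0,2,0],[0,0,-1]]

  r1 -= 2·r0 → [0,2,0]
  r2 -= 1·r0 → [0,-4,-1]
  r2 -= -2·r1 → [0,0,-1]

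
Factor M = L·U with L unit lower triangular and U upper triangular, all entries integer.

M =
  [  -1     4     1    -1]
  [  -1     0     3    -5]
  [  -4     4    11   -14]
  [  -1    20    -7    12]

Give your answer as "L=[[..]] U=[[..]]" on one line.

L=[[1,0,0,0],[1,1,0,0],[4,3,1,0],[1,-4,0,1]] U=[[-1,4,1,-1],[0,-4,2,-4],[0,0,1,2],[0,0,0,-3]]

  R1 -= 1·R0 → [0,-4,2,-4]
  R2 -= 4·R0 → [0,-12,7,-10]
  R3 -= 1·R0 → [0,16,-8,13]
  R2 -= 3·R1 → [0,0,1,2]
  R3 -= -4·R1 → [0,0,0,-3]
  R3 -= 0·R2 → [0,0,0,-3]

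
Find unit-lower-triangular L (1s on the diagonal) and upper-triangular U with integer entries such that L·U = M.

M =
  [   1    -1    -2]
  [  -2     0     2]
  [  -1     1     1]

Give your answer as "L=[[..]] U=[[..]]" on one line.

L=[[1,0,0],[-2,1,0],[-1,0,1]] U=[[1,-1,-2],[0,-2,-2],[0,0,-1]]

  r1 -= -2·r0 → [0,-2,-2]
  r2 -= -1·r0 → [0,0,-1]
  r2 -= 0·r1 → [0,0,-1]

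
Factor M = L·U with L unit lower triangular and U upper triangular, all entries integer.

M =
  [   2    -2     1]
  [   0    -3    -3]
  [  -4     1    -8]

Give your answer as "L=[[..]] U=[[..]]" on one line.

  R1 -= 0·R0 → [0,-3,-3]
  R2 -= -2·R0 → [0,-3,-6]
  R2 -= 1·R1 → [0,0,-3]

L=[[1,0,0],[0,1,0],[-2,1,1]] U=[[2,-2,1],[0,-3,-3],[0,0,-3]]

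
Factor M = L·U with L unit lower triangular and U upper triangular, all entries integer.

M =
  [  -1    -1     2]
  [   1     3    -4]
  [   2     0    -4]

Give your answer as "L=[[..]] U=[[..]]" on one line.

L=[[1,0,0],[-1,1,0],[-2,-1,1]] U=[[-1,-1,2],[0,2,-2],[0,0,-2]]

  row1 -= -1·row0 → [0,2,-2]
  row2 -= -2·row0 → [0,-2,0]
  row2 -= -1·row1 → [0,0,-2]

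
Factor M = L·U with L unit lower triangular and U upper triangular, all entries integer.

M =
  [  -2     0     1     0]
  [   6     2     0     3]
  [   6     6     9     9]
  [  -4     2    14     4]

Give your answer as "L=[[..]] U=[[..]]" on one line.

L=[[1,0,0,0],[-3,1,0,0],[-3,3,1,0],[2,1,3,1]] U=[[-2,0,1,0],[0,2,3,3],[0,0,3,0],[0,0,0,1]]

  R1 -= -3·R0 → [0,2,3,3]
  R2 -= -3·R0 → [0,6,12,9]
  R3 -= 2·R0 → [0,2,12,4]
  R2 -= 3·R1 → [0,0,3,0]
  R3 -= 1·R1 → [0,0,9,1]
  R3 -= 3·R2 → [0,0,0,1]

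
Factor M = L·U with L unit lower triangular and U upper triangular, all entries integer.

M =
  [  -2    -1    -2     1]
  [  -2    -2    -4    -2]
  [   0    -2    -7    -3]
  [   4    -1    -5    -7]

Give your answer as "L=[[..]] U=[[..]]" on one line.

  row1 -= 1·row0 → [0,-1,-2,-3]
  row2 -= 0·row0 → [0,-2,-7,-3]
  row3 -= -2·row0 → [0,-3,-9,-5]
  row2 -= 2·row1 → [0,0,-3,3]
  row3 -= 3·row1 → [0,0,-3,4]
  row3 -= 1·row2 → [0,0,0,1]

L=[[1,0,0,0],[1,1,0,0],[0,2,1,0],[-2,3,1,1]] U=[[-2,-1,-2,1],[0,-1,-2,-3],[0,0,-3,3],[0,0,0,1]]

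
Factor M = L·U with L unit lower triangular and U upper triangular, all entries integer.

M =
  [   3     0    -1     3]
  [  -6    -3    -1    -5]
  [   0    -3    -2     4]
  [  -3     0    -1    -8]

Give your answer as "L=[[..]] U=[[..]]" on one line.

  R1 -= -2·R0 → [0,-3,-3,1]
  R2 -= 0·R0 → [0,-3,-2,4]
  R3 -= -1·R0 → [0,0,-2,-5]
  R2 -= 1·R1 → [0,0,1,3]
  R3 -= 0·R1 → [0,0,-2,-5]
  R3 -= -2·R2 → [0,0,0,1]

L=[[1,0,0,0],[-2,1,0,0],[0,1,1,0],[-1,0,-2,1]] U=[[3,0,-1,3],[0,-3,-3,1],[0,0,1,3],[0,0,0,1]]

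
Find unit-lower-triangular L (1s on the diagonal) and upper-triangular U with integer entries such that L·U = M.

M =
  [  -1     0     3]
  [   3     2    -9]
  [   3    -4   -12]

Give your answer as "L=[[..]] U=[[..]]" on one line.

  row1 -= -3·row0 → [0,2,0]
  row2 -= -3·row0 → [0,-4,-3]
  row2 -= -2·row1 → [0,0,-3]

L=[[1,0,0],[-3,1,0],[-3,-2,1]] U=[[-1,0,3],[0,2,0],[0,0,-3]]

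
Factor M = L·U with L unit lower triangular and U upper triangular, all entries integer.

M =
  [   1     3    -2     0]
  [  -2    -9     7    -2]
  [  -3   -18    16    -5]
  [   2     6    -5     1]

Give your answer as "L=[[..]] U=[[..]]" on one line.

  r1 -= -2·r0 → [0,-3,3,-2]
  r2 -= -3·r0 → [0,-9,10,-5]
  r3 -= 2·r0 → [0,0,-1,1]
  r2 -= 3·r1 → [0,0,1,1]
  r3 -= 0·r1 → [0,0,-1,1]
  r3 -= -1·r2 → [0,0,0,2]

L=[[1,0,0,0],[-2,1,0,0],[-3,3,1,0],[2,0,-1,1]] U=[[1,3,-2,0],[0,-3,3,-2],[0,0,1,1],[0,0,0,2]]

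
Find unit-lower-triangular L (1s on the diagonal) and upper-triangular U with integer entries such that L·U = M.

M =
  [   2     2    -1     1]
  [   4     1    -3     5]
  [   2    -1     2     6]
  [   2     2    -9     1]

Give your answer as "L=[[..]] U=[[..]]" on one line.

L=[[1,0,0,0],[2,1,0,0],[1,1,1,0],[1,0,-2,1]] U=[[2,2,-1,1],[0,-3,-1,3],[0,0,4,2],[0,0,0,4]]

  R1 -= 2·R0 → [0,-3,-1,3]
  R2 -= 1·R0 → [0,-3,3,5]
  R3 -= 1·R0 → [0,0,-8,0]
  R2 -= 1·R1 → [0,0,4,2]
  R3 -= 0·R1 → [0,0,-8,0]
  R3 -= -2·R2 → [0,0,0,4]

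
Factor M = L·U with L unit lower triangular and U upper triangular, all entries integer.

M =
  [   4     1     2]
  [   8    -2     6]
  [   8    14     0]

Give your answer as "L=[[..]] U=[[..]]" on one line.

  row1 -= 2·row0 → [0,-4,2]
  row2 -= 2·row0 → [0,12,-4]
  row2 -= -3·row1 → [0,0,2]

L=[[1,0,0],[2,1,0],[2,-3,1]] U=[[4,1,2],[0,-4,2],[0,0,2]]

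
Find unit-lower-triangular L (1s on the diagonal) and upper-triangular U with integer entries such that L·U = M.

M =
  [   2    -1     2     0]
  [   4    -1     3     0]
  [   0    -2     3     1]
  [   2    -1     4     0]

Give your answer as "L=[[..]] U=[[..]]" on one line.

L=[[1,0,0,0],[2,1,0,0],[0,-2,1,0],[1,0,2,1]] U=[[2,-1,2,0],[0,1,-1,0],[0,0,1,1],[0,0,0,-2]]

  R1 -= 2·R0 → [0,1,-1,0]
  R2 -= 0·R0 → [0,-2,3,1]
  R3 -= 1·R0 → [0,0,2,0]
  R2 -= -2·R1 → [0,0,1,1]
  R3 -= 0·R1 → [0,0,2,0]
  R3 -= 2·R2 → [0,0,0,-2]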